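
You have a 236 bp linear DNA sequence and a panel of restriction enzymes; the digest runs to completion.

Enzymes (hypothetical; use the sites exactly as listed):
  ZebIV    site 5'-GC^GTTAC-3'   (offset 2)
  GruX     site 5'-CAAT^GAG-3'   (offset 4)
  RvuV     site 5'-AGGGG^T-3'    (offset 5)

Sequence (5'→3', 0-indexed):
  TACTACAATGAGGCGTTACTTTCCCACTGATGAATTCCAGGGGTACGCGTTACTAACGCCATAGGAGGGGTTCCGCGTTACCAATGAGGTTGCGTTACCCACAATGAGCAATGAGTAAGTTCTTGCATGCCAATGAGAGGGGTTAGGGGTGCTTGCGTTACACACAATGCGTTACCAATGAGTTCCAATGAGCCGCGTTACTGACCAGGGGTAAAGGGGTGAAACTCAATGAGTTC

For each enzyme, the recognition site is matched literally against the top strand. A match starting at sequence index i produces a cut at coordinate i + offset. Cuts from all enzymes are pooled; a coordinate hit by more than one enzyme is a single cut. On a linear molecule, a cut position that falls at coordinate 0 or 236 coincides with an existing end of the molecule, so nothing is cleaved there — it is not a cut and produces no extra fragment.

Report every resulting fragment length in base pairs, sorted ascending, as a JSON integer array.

[5,5,6,6,7,7,7,7,8,8,8,9,9,9,10,11,12,14,15,22,22,29]

Site scan:
  ZebIV (GCGTTAC, off=2): starts [12, 46, 74, 91, 154, 168, 194] → cuts [14, 48, 76, 93, 156, 170, 196]
  GruX (CAATGAG, off=4): starts [5, 81, 101, 108, 130, 175, 185, 226] → cuts [9, 85, 105, 112, 134, 179, 189, 230]
  RvuV (AGGGGT, off=5): starts [38, 65, 137, 144, 206, 214] → cuts [43, 70, 142, 149, 211, 219]

Pooled cuts: [9, 14, 43, 48, 70, 76, 85, 93, 105, 112, 134, 142, 149, 156, 170, 179, 189, 196, 211, 219, 230]

Fragment lengths:
  [0,9): 9 bp
  [9,14): 5 bp
  [14,43): 29 bp
  [43,48): 5 bp
  [48,70): 22 bp
  [70,76): 6 bp
  [76,85): 9 bp
  [85,93): 8 bp
  [93,105): 12 bp
  [105,112): 7 bp
  [112,134): 22 bp
  [134,142): 8 bp
  [142,149): 7 bp
  [149,156): 7 bp
  [156,170): 14 bp
  [170,179): 9 bp
  [179,189): 10 bp
  [189,196): 7 bp
  [196,211): 15 bp
  [211,219): 8 bp
  [219,230): 11 bp
  [230,236): 6 bp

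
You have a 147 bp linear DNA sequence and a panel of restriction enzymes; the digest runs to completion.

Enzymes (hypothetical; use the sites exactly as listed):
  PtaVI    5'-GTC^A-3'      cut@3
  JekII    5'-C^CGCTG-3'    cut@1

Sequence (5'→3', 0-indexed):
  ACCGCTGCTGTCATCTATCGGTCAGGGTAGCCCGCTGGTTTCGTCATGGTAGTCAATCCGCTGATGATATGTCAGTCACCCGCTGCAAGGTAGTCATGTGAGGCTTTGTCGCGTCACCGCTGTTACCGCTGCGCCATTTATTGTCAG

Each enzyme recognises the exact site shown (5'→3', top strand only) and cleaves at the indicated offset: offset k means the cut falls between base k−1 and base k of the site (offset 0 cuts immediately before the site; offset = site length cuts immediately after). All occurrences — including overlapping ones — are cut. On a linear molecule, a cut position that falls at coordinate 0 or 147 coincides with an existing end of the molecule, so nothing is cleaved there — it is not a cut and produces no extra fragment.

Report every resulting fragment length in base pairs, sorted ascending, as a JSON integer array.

Scan for sites:
  PtaVI GTCA/3: at [9, 20, 42, 51, 70, 74, 92, 112, 142] ⇒ [12, 23, 45, 54, 73, 77, 95, 115, 145]
  JekII CCGCTG/1: at [1, 31, 57, 79, 116, 125] ⇒ [2, 32, 58, 80, 117, 126]

All cut coordinates (distinct, sorted): [2, 12, 23, 32, 45, 54, 58, 73, 77, 80, 95, 115, 117, 126, 145]

Fragment lengths:
  [0,2): 2 bp
  [2,12): 10 bp
  [12,23): 11 bp
  [23,32): 9 bp
  [32,45): 13 bp
  [45,54): 9 bp
  [54,58): 4 bp
  [58,73): 15 bp
  [73,77): 4 bp
  [77,80): 3 bp
  [80,95): 15 bp
  [95,115): 20 bp
  [115,117): 2 bp
  [117,126): 9 bp
  [126,145): 19 bp
  [145,147): 2 bp

[2,2,2,3,4,4,9,9,9,10,11,13,15,15,19,20]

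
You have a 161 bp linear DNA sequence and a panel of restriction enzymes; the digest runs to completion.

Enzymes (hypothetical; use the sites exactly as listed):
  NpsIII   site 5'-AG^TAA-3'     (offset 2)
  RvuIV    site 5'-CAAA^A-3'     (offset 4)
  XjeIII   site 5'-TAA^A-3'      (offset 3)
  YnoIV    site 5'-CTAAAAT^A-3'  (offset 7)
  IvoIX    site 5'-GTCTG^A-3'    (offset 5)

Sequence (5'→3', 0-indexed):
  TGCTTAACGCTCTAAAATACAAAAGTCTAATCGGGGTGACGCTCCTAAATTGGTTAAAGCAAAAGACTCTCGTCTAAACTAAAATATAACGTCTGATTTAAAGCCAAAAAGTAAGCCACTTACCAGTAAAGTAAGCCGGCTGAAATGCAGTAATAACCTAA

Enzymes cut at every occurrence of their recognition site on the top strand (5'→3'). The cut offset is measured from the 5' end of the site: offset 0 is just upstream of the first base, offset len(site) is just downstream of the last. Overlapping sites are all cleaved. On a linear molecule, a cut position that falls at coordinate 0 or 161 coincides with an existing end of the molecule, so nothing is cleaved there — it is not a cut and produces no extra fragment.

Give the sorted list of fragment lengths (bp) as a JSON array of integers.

[2,3,3,3,3,5,5,6,6,7,9,10,11,14,15,15,19,25]

Site scan:
  NpsIII (AGTAA, off=2): starts [109, 124, 129, 148] → cuts [111, 126, 131, 150]
  RvuIV (CAAAA, off=4): starts [19, 59, 104] → cuts [23, 63, 108]
  XjeIII (TAAA, off=3): starts [12, 45, 54, 74, 79, 98, 126] → cuts [15, 48, 57, 77, 82, 101, 129]
  YnoIV (CTAAAATA, off=7): starts [11, 78] → cuts [18, 85]
  IvoIX (GTCTGA, off=5): starts [90] → cuts [95]

All cut coordinates (distinct, sorted): [15, 18, 23, 48, 57, 63, 77, 82, 85, 95, 101, 108, 111, 126, 129, 131, 150]

Fragment lengths:
  [0,15): 15 bp
  [15,18): 3 bp
  [18,23): 5 bp
  [23,48): 25 bp
  [48,57): 9 bp
  [57,63): 6 bp
  [63,77): 14 bp
  [77,82): 5 bp
  [82,85): 3 bp
  [85,95): 10 bp
  [95,101): 6 bp
  [101,108): 7 bp
  [108,111): 3 bp
  [111,126): 15 bp
  [126,129): 3 bp
  [129,131): 2 bp
  [131,150): 19 bp
  [150,161): 11 bp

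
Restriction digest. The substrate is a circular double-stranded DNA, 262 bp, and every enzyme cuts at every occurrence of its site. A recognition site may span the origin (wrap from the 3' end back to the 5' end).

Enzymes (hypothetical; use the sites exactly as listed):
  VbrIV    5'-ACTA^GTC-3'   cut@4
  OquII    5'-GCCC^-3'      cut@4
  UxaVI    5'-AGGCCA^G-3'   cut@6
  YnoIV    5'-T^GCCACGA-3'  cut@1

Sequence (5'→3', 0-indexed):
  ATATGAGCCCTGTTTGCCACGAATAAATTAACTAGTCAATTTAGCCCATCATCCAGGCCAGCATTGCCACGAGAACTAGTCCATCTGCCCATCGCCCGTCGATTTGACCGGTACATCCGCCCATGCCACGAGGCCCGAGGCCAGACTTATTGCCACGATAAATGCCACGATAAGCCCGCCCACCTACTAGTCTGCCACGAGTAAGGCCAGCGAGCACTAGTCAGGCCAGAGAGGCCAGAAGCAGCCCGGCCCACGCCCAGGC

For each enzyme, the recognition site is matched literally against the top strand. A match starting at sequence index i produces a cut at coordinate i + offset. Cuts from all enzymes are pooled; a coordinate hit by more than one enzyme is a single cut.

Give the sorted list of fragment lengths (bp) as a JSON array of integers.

[2,4,4,5,5,5,6,7,7,8,8,9,9,10,10,12,12,12,13,13,13,14,14,16,19,25]

Per-enzyme occurrences:
  VbrIV ACTAGTC/4: at [30, 74, 185, 215] ⇒ [34, 78, 189, 219]
  OquII GCCC/4: at [6, 43, 86, 93, 118, 132, 173, 177, 243, 248, 254] ⇒ [10, 47, 90, 97, 122, 136, 177, 181, 247, 252, 258]
  UxaVI AGGCCAG/6: at [54, 137, 203, 222, 231] ⇒ [60, 143, 209, 228, 237]
  YnoIV TGCCACGA/1: at [14, 64, 123, 150, 162, 192] ⇒ [15, 65, 124, 151, 163, 193]

All cut coordinates (distinct, sorted): [10, 15, 34, 47, 60, 65, 78, 90, 97, 122, 124, 136, 143, 151, 163, 177, 181, 189, 193, 209, 219, 228, 237, 247, 252, 258]

Fragment lengths:
  10→15: 5 bp
  15→34: 19 bp
  34→47: 13 bp
  47→60: 13 bp
  60→65: 5 bp
  65→78: 13 bp
  78→90: 12 bp
  90→97: 7 bp
  97→122: 25 bp
  122→124: 2 bp
  124→136: 12 bp
  136→143: 7 bp
  143→151: 8 bp
  151→163: 12 bp
  163→177: 14 bp
  177→181: 4 bp
  181→189: 8 bp
  189→193: 4 bp
  193→209: 16 bp
  209→219: 10 bp
  219→228: 9 bp
  228→237: 9 bp
  237→247: 10 bp
  247→252: 5 bp
  252→258: 6 bp
  258→10 (wrap): 262-258+10 = 14 bp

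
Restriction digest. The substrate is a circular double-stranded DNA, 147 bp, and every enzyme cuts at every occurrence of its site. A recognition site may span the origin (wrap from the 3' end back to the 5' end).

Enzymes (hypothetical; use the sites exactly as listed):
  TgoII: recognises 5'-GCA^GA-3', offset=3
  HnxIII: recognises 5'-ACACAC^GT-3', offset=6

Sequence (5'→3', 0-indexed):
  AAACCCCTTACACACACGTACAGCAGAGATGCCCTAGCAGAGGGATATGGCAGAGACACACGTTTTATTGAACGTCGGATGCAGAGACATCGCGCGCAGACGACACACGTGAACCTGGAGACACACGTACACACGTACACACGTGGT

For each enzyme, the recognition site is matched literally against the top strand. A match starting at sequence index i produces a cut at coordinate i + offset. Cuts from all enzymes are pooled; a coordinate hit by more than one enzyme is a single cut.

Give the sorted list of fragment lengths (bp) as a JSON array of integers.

Site scan:
  TgoII GCAGA/3: at [22, 36, 49, 80, 95] ⇒ [25, 39, 52, 83, 98]
  HnxIII ACACACGT/6: at [11, 55, 102, 120, 128, 136] ⇒ [17, 61, 108, 126, 134, 142]

All cut coordinates (distinct, sorted): [17, 25, 39, 52, 61, 83, 98, 108, 126, 134, 142]

Fragments:
  17→25: 8 bp
  25→39: 14 bp
  39→52: 13 bp
  52→61: 9 bp
  61→83: 22 bp
  83→98: 15 bp
  98→108: 10 bp
  108→126: 18 bp
  126→134: 8 bp
  134→142: 8 bp
  142→17 (wrap): 147-142+17 = 22 bp

[8,8,8,9,10,13,14,15,18,22,22]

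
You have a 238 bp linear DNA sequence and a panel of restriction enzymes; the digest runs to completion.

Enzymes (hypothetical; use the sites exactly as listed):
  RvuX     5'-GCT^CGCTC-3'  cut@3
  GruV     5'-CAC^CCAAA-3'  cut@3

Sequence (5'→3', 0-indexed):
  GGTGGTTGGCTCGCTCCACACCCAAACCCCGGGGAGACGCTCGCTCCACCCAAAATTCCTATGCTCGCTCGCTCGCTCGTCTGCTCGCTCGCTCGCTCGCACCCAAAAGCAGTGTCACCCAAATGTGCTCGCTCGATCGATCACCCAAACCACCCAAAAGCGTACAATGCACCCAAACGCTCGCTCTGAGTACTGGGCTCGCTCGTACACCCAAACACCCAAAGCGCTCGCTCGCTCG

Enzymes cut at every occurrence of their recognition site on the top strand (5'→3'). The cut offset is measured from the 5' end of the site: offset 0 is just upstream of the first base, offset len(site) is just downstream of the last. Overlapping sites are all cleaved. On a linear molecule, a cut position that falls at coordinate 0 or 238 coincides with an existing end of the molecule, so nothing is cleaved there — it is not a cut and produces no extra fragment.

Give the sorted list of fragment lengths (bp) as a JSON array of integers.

[4,4,4,4,4,6,8,8,9,9,9,10,10,11,11,11,12,15,16,16,18,19,20]

Site scan:
  RvuX GCTCGCTC/3: at [8, 38, 62, 66, 70, 82, 86, 90, 126, 178, 196, 225, 229] ⇒ [11, 41, 65, 69, 73, 85, 89, 93, 129, 181, 199, 228, 232]
  GruV CACCCAAA/3: at [18, 46, 99, 115, 141, 150, 169, 207, 215] ⇒ [21, 49, 102, 118, 144, 153, 172, 210, 218]

Pooled cuts: [11, 21, 41, 49, 65, 69, 73, 85, 89, 93, 102, 118, 129, 144, 153, 172, 181, 199, 210, 218, 228, 232]

Fragment lengths:
  [0,11): 11 bp
  [11,21): 10 bp
  [21,41): 20 bp
  [41,49): 8 bp
  [49,65): 16 bp
  [65,69): 4 bp
  [69,73): 4 bp
  [73,85): 12 bp
  [85,89): 4 bp
  [89,93): 4 bp
  [93,102): 9 bp
  [102,118): 16 bp
  [118,129): 11 bp
  [129,144): 15 bp
  [144,153): 9 bp
  [153,172): 19 bp
  [172,181): 9 bp
  [181,199): 18 bp
  [199,210): 11 bp
  [210,218): 8 bp
  [218,228): 10 bp
  [228,232): 4 bp
  [232,238): 6 bp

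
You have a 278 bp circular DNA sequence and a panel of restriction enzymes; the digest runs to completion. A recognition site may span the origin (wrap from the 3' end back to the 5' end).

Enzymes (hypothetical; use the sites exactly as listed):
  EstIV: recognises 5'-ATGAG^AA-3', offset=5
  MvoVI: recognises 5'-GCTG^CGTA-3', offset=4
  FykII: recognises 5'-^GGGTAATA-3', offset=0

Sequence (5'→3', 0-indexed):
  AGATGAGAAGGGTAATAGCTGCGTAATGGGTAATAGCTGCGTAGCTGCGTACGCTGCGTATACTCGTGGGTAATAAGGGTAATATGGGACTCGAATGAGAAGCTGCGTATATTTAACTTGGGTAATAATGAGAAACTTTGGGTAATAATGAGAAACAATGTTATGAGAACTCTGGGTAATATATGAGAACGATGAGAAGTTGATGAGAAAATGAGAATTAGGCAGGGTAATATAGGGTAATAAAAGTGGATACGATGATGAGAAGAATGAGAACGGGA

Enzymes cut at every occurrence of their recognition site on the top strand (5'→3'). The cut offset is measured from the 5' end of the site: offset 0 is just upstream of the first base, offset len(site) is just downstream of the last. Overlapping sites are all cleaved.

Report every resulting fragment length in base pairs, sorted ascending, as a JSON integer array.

Site scan:
  EstIV (ATGAGAA, off=5): starts [2, 94, 127, 147, 162, 182, 191, 202, 210, 257, 266] → cuts [7, 99, 132, 152, 167, 187, 196, 207, 215, 262, 271]
  MvoVI (GCTGCGTA, off=4): starts [17, 35, 43, 52, 101] → cuts [21, 39, 47, 56, 105]
  FykII (GGGTAATA, off=0): starts [9, 27, 67, 76, 119, 139, 173, 224, 234] → cuts [9, 27, 67, 76, 119, 139, 173, 224, 234]

Pooled cuts: [7, 9, 21, 27, 39, 47, 56, 67, 76, 99, 105, 119, 132, 139, 152, 167, 173, 187, 196, 207, 215, 224, 234, 262, 271]

Fragments:
  7→9: 2 bp
  9→21: 12 bp
  21→27: 6 bp
  27→39: 12 bp
  39→47: 8 bp
  47→56: 9 bp
  56→67: 11 bp
  67→76: 9 bp
  76→99: 23 bp
  99→105: 6 bp
  105→119: 14 bp
  119→132: 13 bp
  132→139: 7 bp
  139→152: 13 bp
  152→167: 15 bp
  167→173: 6 bp
  173→187: 14 bp
  187→196: 9 bp
  196→207: 11 bp
  207→215: 8 bp
  215→224: 9 bp
  224→234: 10 bp
  234→262: 28 bp
  262→271: 9 bp
  271→7 (wrap): 278-271+7 = 14 bp

[2,6,6,6,7,8,8,9,9,9,9,9,10,11,11,12,12,13,13,14,14,14,15,23,28]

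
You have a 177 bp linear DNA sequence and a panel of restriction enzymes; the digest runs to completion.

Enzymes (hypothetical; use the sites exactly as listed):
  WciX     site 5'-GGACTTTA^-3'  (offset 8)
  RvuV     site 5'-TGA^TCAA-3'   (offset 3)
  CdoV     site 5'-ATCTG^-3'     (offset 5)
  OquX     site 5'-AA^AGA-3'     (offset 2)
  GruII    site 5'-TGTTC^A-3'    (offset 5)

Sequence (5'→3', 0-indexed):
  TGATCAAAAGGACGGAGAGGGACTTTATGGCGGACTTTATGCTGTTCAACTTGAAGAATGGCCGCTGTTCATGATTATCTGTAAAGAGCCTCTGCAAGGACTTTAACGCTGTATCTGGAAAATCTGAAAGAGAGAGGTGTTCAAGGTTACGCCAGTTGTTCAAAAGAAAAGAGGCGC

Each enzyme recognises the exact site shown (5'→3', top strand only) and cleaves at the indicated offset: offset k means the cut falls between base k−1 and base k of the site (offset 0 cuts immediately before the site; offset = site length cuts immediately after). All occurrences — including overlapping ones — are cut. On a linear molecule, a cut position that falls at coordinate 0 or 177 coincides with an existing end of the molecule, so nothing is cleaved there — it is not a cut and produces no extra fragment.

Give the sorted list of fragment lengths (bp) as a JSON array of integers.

[2,3,3,3,5,8,8,9,11,12,12,14,19,21,23,24]

Site scan:
  WciX (GGACTTTA, off=8): starts [19, 31, 97] → cuts [27, 39, 105]
  RvuV (TGATCAA, off=3): starts [0] → cuts [3]
  CdoV (ATCTG, off=5): starts [76, 112, 121] → cuts [81, 117, 126]
  OquX (AAAGA, off=2): starts [82, 126, 162, 167] → cuts [84, 128, 164, 169]
  GruII (TGTTCA, off=5): starts [42, 65, 137, 156] → cuts [47, 70, 142, 161]

All cut coordinates (distinct, sorted): [3, 27, 39, 47, 70, 81, 84, 105, 117, 126, 128, 142, 161, 164, 169]

Fragments:
  [0,3): 3 bp
  [3,27): 24 bp
  [27,39): 12 bp
  [39,47): 8 bp
  [47,70): 23 bp
  [70,81): 11 bp
  [81,84): 3 bp
  [84,105): 21 bp
  [105,117): 12 bp
  [117,126): 9 bp
  [126,128): 2 bp
  [128,142): 14 bp
  [142,161): 19 bp
  [161,164): 3 bp
  [164,169): 5 bp
  [169,177): 8 bp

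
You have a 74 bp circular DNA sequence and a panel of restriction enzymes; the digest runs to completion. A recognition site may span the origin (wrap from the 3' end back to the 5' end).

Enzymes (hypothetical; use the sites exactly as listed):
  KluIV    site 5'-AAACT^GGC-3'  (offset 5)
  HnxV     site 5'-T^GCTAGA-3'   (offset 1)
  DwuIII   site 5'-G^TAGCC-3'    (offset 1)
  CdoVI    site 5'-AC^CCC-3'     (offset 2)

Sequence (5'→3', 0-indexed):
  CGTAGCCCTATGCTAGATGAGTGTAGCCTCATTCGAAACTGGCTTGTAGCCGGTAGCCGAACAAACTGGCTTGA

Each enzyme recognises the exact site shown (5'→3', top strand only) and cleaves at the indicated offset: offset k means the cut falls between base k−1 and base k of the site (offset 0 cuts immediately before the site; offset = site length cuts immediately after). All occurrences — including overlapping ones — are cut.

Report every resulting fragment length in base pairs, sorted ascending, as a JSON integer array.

[6,7,9,9,12,14,17]

Scan for sites:
  KluIV AAACTGGC/5: at [35, 62] ⇒ [40, 67]
  HnxV TGCTAGA/1: at [10] ⇒ [11]
  DwuIII GTAGCC/1: at [1, 22, 45, 52] ⇒ [2, 23, 46, 53]
  CdoVI (ACCCC, off=2): no sites

All cut coordinates (distinct, sorted): [2, 11, 23, 40, 46, 53, 67]

Fragments:
  2→11: 9 bp
  11→23: 12 bp
  23→40: 17 bp
  40→46: 6 bp
  46→53: 7 bp
  53→67: 14 bp
  67→2 (wrap): 74-67+2 = 9 bp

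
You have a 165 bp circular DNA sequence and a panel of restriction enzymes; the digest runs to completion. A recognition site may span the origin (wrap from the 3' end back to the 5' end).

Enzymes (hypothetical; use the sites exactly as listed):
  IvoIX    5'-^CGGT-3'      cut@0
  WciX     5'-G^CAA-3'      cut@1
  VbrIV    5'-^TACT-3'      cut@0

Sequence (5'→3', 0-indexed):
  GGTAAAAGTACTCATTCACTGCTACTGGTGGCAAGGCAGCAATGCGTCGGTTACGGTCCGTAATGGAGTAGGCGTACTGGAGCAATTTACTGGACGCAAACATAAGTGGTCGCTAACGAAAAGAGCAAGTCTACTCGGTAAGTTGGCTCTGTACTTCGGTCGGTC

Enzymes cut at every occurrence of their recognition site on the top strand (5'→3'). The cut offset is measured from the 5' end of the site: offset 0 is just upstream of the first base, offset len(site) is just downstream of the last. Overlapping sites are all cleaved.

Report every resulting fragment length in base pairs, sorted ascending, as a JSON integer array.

[4,4,4,5,5,6,6,8,8,8,9,9,9,14,16,21,29]

Per-enzyme occurrences:
  IvoIX (CGGT, off=0): starts [47, 53, 135, 156, 160, 164] → cuts [47, 53, 135, 156, 160, 164]
  WciX (GCAA, off=1): starts [30, 38, 81, 95, 124] → cuts [31, 39, 82, 96, 125]
  VbrIV (TACT, off=0): starts [8, 22, 74, 87, 131, 151] → cuts [8, 22, 74, 87, 131, 151]

All cut coordinates (distinct, sorted): [8, 22, 31, 39, 47, 53, 74, 82, 87, 96, 125, 131, 135, 151, 156, 160, 164]

Fragments:
  8→22: 14 bp
  22→31: 9 bp
  31→39: 8 bp
  39→47: 8 bp
  47→53: 6 bp
  53→74: 21 bp
  74→82: 8 bp
  82→87: 5 bp
  87→96: 9 bp
  96→125: 29 bp
  125→131: 6 bp
  131→135: 4 bp
  135→151: 16 bp
  151→156: 5 bp
  156→160: 4 bp
  160→164: 4 bp
  164→8 (wrap): 165-164+8 = 9 bp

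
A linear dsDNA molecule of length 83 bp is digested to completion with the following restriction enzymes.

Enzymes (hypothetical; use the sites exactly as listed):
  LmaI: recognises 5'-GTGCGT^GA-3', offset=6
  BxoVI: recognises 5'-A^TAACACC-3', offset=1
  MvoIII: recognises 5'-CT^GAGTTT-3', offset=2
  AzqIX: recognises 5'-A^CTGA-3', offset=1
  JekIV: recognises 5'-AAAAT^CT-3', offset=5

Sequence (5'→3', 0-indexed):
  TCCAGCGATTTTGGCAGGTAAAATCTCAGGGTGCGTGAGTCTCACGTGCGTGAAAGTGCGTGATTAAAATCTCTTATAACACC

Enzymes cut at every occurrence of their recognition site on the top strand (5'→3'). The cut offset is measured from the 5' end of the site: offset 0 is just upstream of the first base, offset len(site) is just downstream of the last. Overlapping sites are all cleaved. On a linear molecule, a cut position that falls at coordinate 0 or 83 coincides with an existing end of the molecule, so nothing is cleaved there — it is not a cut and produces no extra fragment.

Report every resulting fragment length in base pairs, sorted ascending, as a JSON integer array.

Scan for sites:
  LmaI (GTGCGTGA, off=6): starts [30, 45, 55] → cuts [36, 51, 61]
  BxoVI (ATAACACC, off=1): starts [75] → cuts [76]
  MvoIII (CTGAGTTT, off=2): no sites
  AzqIX (ACTGA, off=1): no sites
  JekIV (AAAATCT, off=5): starts [19, 65] → cuts [24, 70]

Pooled cuts: [24, 36, 51, 61, 70, 76]

Fragment lengths:
  [0,24): 24 bp
  [24,36): 12 bp
  [36,51): 15 bp
  [51,61): 10 bp
  [61,70): 9 bp
  [70,76): 6 bp
  [76,83): 7 bp

[6,7,9,10,12,15,24]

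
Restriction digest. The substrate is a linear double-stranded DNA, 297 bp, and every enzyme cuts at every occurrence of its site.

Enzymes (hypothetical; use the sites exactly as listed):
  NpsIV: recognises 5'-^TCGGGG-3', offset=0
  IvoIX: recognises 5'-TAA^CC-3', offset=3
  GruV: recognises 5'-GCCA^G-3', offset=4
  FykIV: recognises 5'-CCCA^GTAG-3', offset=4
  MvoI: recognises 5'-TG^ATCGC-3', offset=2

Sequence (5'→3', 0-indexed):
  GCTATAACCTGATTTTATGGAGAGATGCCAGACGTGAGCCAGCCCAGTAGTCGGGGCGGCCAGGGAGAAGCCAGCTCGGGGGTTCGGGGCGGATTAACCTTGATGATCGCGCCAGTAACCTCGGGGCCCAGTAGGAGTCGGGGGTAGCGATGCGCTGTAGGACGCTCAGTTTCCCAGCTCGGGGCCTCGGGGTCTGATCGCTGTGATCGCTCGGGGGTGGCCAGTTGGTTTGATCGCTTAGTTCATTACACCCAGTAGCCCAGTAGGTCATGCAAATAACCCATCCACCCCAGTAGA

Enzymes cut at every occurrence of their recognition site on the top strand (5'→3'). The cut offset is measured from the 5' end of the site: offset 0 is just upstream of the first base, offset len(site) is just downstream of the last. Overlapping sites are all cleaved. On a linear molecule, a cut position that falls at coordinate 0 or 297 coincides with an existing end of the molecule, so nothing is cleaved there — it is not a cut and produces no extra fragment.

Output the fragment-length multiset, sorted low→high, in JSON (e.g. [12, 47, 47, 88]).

[2,2,4,4,5,5,5,7,7,8,8,8,8,9,9,9,10,10,11,11,12,13,13,14,17,22,23,41]

Scan for sites:
  NpsIV (TCGGGG, off=0): starts [50, 75, 83, 120, 137, 178, 186, 210] → cuts [50, 75, 83, 120, 137, 178, 186, 210]
  IvoIX (TAACC, off=3): starts [4, 94, 115, 276] → cuts [7, 97, 118, 279]
  GruV (GCCAG, off=4): starts [26, 37, 58, 69, 110, 219] → cuts [30, 41, 62, 73, 114, 223]
  FykIV (CCCAGTAG, off=4): starts [42, 126, 250, 258, 288] → cuts [46, 130, 254, 262, 292]
  MvoI (TGATCGC, off=2): starts [103, 194, 203, 230] → cuts [105, 196, 205, 232]

All cut coordinates (distinct, sorted): [7, 30, 41, 46, 50, 62, 73, 75, 83, 97, 105, 114, 118, 120, 130, 137, 178, 186, 196, 205, 210, 223, 232, 254, 262, 279, 292]

Fragment lengths:
  [0,7): 7 bp
  [7,30): 23 bp
  [30,41): 11 bp
  [41,46): 5 bp
  [46,50): 4 bp
  [50,62): 12 bp
  [62,73): 11 bp
  [73,75): 2 bp
  [75,83): 8 bp
  [83,97): 14 bp
  [97,105): 8 bp
  [105,114): 9 bp
  [114,118): 4 bp
  [118,120): 2 bp
  [120,130): 10 bp
  [130,137): 7 bp
  [137,178): 41 bp
  [178,186): 8 bp
  [186,196): 10 bp
  [196,205): 9 bp
  [205,210): 5 bp
  [210,223): 13 bp
  [223,232): 9 bp
  [232,254): 22 bp
  [254,262): 8 bp
  [262,279): 17 bp
  [279,292): 13 bp
  [292,297): 5 bp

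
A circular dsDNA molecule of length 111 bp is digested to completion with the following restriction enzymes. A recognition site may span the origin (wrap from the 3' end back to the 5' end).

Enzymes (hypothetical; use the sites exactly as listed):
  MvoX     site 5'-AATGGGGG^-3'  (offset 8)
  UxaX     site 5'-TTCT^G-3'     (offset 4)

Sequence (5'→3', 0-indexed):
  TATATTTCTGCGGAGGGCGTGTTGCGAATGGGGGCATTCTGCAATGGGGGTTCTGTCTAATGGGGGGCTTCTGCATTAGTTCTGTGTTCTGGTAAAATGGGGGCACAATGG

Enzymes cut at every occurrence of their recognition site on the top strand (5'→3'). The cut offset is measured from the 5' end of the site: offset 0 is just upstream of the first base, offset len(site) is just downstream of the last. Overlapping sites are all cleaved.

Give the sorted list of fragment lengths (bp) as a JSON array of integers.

[4,6,6,7,10,11,12,13,17,25]

Per-enzyme occurrences:
  MvoX AATGGGGG/8: at [26, 42, 58, 95] ⇒ [34, 50, 66, 103]
  UxaX TTCTG/4: at [5, 36, 50, 68, 79, 86] ⇒ [9, 40, 54, 72, 83, 90]

All cut coordinates (distinct, sorted): [9, 34, 40, 50, 54, 66, 72, 83, 90, 103]

Fragment lengths:
  9→34: 25 bp
  34→40: 6 bp
  40→50: 10 bp
  50→54: 4 bp
  54→66: 12 bp
  66→72: 6 bp
  72→83: 11 bp
  83→90: 7 bp
  90→103: 13 bp
  103→9 (wrap): 111-103+9 = 17 bp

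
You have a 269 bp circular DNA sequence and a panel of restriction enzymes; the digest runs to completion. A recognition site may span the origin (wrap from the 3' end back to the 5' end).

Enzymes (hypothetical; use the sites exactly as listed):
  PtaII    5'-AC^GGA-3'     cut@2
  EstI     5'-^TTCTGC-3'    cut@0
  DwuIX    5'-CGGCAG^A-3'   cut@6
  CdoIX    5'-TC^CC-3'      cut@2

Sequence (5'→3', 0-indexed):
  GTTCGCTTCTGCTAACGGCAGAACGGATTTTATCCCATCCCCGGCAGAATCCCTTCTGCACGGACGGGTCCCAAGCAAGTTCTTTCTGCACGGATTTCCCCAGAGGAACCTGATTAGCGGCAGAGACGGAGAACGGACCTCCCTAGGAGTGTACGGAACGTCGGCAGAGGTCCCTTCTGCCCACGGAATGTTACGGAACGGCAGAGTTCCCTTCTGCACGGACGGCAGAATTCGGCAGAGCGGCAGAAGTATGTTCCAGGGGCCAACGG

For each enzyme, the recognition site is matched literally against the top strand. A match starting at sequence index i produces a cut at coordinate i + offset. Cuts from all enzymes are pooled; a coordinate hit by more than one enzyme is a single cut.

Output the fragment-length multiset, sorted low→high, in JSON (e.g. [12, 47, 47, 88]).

Scan for sites:
  PtaII ACGGA/2: at [22, 59, 89, 125, 132, 152, 182, 192, 217] ⇒ [24, 61, 91, 127, 134, 154, 184, 194, 219]
  EstI TTCTGC/0: at [6, 53, 83, 174, 211] ⇒ [6, 53, 83, 174, 211]
  DwuIX CGGCAGA/6: at [15, 41, 117, 161, 198, 222, 232, 240] ⇒ [21, 47, 123, 167, 204, 228, 238, 246]
  CdoIX TCCC/2: at [32, 37, 49, 68, 96, 139, 170, 207] ⇒ [34, 39, 51, 70, 98, 141, 172, 209]

Pooled cuts: [6, 21, 24, 34, 39, 47, 51, 53, 61, 70, 83, 91, 98, 123, 127, 134, 141, 154, 167, 172, 174, 184, 194, 204, 209, 211, 219, 228, 238, 246]

Fragment lengths:
  6→21: 15 bp
  21→24: 3 bp
  24→34: 10 bp
  34→39: 5 bp
  39→47: 8 bp
  47→51: 4 bp
  51→53: 2 bp
  53→61: 8 bp
  61→70: 9 bp
  70→83: 13 bp
  83→91: 8 bp
  91→98: 7 bp
  98→123: 25 bp
  123→127: 4 bp
  127→134: 7 bp
  134→141: 7 bp
  141→154: 13 bp
  154→167: 13 bp
  167→172: 5 bp
  172→174: 2 bp
  174→184: 10 bp
  184→194: 10 bp
  194→204: 10 bp
  204→209: 5 bp
  209→211: 2 bp
  211→219: 8 bp
  219→228: 9 bp
  228→238: 10 bp
  238→246: 8 bp
  246→6 (wrap): 269-246+6 = 29 bp

[2,2,2,3,4,4,5,5,5,7,7,7,8,8,8,8,8,9,9,10,10,10,10,10,13,13,13,15,25,29]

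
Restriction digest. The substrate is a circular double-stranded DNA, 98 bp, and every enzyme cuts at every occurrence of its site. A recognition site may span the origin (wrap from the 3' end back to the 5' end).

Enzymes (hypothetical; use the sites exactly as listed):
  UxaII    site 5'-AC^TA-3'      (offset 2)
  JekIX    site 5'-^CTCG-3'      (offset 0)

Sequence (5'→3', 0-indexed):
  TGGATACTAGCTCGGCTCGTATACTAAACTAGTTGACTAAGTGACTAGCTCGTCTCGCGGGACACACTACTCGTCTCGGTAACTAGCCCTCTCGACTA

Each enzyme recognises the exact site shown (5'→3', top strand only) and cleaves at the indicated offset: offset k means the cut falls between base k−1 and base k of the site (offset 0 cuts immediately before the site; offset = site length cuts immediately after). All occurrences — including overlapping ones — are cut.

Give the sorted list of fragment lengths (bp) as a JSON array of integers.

[2,3,3,5,5,5,5,6,7,8,8,9,9,9,14]

Scan for sites:
  UxaII (ACTA, off=2): starts [5, 22, 27, 35, 43, 65, 81, 94] → cuts [7, 24, 29, 37, 45, 67, 83, 96]
  JekIX (CTCG, off=0): starts [10, 15, 48, 53, 69, 74, 90] → cuts [10, 15, 48, 53, 69, 74, 90]

Pooled cuts: [7, 10, 15, 24, 29, 37, 45, 48, 53, 67, 69, 74, 83, 90, 96]

Fragments:
  7→10: 3 bp
  10→15: 5 bp
  15→24: 9 bp
  24→29: 5 bp
  29→37: 8 bp
  37→45: 8 bp
  45→48: 3 bp
  48→53: 5 bp
  53→67: 14 bp
  67→69: 2 bp
  69→74: 5 bp
  74→83: 9 bp
  83→90: 7 bp
  90→96: 6 bp
  96→7 (wrap): 98-96+7 = 9 bp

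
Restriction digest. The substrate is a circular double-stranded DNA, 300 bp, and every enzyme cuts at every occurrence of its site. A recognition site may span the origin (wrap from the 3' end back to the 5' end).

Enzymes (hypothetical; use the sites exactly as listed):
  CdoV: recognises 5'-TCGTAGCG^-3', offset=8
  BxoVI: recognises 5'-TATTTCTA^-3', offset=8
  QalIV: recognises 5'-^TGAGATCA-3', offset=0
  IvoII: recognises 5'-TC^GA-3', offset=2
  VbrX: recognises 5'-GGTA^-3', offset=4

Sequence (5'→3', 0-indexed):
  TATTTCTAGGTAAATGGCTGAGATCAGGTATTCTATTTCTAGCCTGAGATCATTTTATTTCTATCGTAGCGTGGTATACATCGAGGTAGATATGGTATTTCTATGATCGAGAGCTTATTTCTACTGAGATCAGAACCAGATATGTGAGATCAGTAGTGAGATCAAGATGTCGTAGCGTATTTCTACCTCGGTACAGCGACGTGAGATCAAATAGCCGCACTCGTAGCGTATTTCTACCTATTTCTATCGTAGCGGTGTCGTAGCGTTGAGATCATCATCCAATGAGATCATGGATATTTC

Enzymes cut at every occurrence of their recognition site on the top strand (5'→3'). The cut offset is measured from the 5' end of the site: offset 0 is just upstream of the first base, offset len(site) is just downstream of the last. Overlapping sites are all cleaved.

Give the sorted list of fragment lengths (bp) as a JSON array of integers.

Site scan:
  CdoV (TCGTAGCG, off=8): starts [63, 169, 220, 246, 257] → cuts [71, 177, 228, 254, 265]
  BxoVI (TATTTCTA, off=8): starts [0, 33, 55, 95, 115, 177, 228, 238, 294] → cuts [2, 8, 41, 63, 103, 123, 185, 236, 246]
  QalIV (TGAGATCA, off=0): starts [18, 44, 124, 144, 156, 201, 266, 282] → cuts [18, 44, 124, 144, 156, 201, 266, 282]
  IvoII (TCGA, off=2): starts [80, 106] → cuts [82, 108]
  VbrX (GGTA, off=4): starts [8, 26, 72, 84, 93, 189] → cuts [12, 30, 76, 88, 97, 193]

All cut coordinates (distinct, sorted): [2, 8, 12, 18, 30, 41, 44, 63, 71, 76, 82, 88, 97, 103, 108, 123, 124, 144, 156, 177, 185, 193, 201, 228, 236, 246, 254, 265, 266, 282]

Fragment lengths:
  2→8: 6 bp
  8→12: 4 bp
  12→18: 6 bp
  18→30: 12 bp
  30→41: 11 bp
  41→44: 3 bp
  44→63: 19 bp
  63→71: 8 bp
  71→76: 5 bp
  76→82: 6 bp
  82→88: 6 bp
  88→97: 9 bp
  97→103: 6 bp
  103→108: 5 bp
  108→123: 15 bp
  123→124: 1 bp
  124→144: 20 bp
  144→156: 12 bp
  156→177: 21 bp
  177→185: 8 bp
  185→193: 8 bp
  193→201: 8 bp
  201→228: 27 bp
  228→236: 8 bp
  236→246: 10 bp
  246→254: 8 bp
  254→265: 11 bp
  265→266: 1 bp
  266→282: 16 bp
  282→2 (wrap): 300-282+2 = 20 bp

[1,1,3,4,5,5,6,6,6,6,6,8,8,8,8,8,8,9,10,11,11,12,12,15,16,19,20,20,21,27]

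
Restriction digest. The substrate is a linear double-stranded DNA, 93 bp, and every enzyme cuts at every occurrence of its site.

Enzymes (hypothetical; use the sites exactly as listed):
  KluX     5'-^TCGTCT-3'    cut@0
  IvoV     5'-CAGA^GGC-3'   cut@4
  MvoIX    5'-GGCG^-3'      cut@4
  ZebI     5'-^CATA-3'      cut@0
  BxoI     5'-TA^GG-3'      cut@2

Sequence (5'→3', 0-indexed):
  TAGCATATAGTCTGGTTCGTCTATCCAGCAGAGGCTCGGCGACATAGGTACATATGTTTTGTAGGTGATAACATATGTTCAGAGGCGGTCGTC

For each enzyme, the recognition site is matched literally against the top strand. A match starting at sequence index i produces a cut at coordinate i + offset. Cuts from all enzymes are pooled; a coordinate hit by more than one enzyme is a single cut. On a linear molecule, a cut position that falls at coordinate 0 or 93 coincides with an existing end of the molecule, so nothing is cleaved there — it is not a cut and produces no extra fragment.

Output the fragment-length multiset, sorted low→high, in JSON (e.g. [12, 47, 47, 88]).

[1,3,4,4,4,6,8,9,12,13,13,16]

Site scan:
  KluX TCGTCT/0: at [16] ⇒ [16]
  IvoV CAGAGGC/4: at [28, 79] ⇒ [32, 83]
  MvoIX GGCG/4: at [37, 83] ⇒ [41, 87]
  ZebI CATA/0: at [3, 42, 50, 71] ⇒ [3, 42, 50, 71]
  BxoI TAGG/2: at [44, 61] ⇒ [46, 63]

Pooled cuts: [3, 16, 32, 41, 42, 46, 50, 63, 71, 83, 87]

Fragment lengths:
  [0,3): 3 bp
  [3,16): 13 bp
  [16,32): 16 bp
  [32,41): 9 bp
  [41,42): 1 bp
  [42,46): 4 bp
  [46,50): 4 bp
  [50,63): 13 bp
  [63,71): 8 bp
  [71,83): 12 bp
  [83,87): 4 bp
  [87,93): 6 bp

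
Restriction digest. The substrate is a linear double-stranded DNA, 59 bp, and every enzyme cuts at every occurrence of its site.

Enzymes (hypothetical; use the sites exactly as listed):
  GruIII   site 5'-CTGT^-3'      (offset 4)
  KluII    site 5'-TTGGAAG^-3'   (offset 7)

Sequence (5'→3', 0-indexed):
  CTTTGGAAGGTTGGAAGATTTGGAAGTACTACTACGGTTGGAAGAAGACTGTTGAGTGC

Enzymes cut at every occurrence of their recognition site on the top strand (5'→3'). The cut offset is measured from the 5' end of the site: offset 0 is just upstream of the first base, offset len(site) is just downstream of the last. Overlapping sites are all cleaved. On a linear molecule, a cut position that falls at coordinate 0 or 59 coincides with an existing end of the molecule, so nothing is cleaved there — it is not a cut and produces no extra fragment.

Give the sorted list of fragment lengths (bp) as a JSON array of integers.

[7,8,8,9,9,18]

Scan for sites:
  GruIII (CTGT, off=4): starts [48] → cuts [52]
  KluII (TTGGAAG, off=7): starts [2, 10, 19, 37] → cuts [9, 17, 26, 44]

Pooled cuts: [9, 17, 26, 44, 52]

Fragments:
  [0,9): 9 bp
  [9,17): 8 bp
  [17,26): 9 bp
  [26,44): 18 bp
  [44,52): 8 bp
  [52,59): 7 bp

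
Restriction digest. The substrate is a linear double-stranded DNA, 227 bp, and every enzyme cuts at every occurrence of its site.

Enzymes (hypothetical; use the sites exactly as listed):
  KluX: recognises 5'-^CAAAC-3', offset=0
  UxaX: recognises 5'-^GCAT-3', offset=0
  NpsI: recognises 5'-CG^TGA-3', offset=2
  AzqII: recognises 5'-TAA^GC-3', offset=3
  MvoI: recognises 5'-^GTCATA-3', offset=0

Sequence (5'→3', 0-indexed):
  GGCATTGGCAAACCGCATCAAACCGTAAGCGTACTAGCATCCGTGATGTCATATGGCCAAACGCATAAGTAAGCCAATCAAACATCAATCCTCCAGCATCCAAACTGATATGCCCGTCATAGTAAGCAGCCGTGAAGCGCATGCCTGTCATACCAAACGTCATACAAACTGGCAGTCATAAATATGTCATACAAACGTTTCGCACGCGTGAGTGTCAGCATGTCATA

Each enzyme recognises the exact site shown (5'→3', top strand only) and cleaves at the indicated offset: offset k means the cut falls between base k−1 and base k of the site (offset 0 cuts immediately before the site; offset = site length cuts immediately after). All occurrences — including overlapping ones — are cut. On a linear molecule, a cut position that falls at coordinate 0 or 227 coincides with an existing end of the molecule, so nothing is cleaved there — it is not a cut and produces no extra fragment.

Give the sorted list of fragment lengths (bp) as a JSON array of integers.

Per-enzyme occurrences:
  KluX CAAAC/0: at [8, 18, 57, 78, 100, 153, 164, 191] ⇒ [8, 18, 57, 78, 100, 153, 164, 191]
  UxaX GCAT/0: at [1, 14, 36, 62, 95, 138, 217] ⇒ [1, 14, 36, 62, 95, 138, 217]
  NpsI CGTGA/2: at [41, 130, 206] ⇒ [43, 132, 208]
  AzqII TAAGC/3: at [25, 69, 122] ⇒ [28, 72, 125]
  MvoI GTCATA/0: at [47, 115, 146, 158, 174, 185, 221] ⇒ [47, 115, 146, 158, 174, 185, 221]

Pooled cuts: [1, 8, 14, 18, 28, 36, 43, 47, 57, 62, 72, 78, 95, 100, 115, 125, 132, 138, 146, 153, 158, 164, 174, 185, 191, 208, 217, 221]

Fragments:
  [0,1): 1 bp
  [1,8): 7 bp
  [8,14): 6 bp
  [14,18): 4 bp
  [18,28): 10 bp
  [28,36): 8 bp
  [36,43): 7 bp
  [43,47): 4 bp
  [47,57): 10 bp
  [57,62): 5 bp
  [62,72): 10 bp
  [72,78): 6 bp
  [78,95): 17 bp
  [95,100): 5 bp
  [100,115): 15 bp
  [115,125): 10 bp
  [125,132): 7 bp
  [132,138): 6 bp
  [138,146): 8 bp
  [146,153): 7 bp
  [153,158): 5 bp
  [158,164): 6 bp
  [164,174): 10 bp
  [174,185): 11 bp
  [185,191): 6 bp
  [191,208): 17 bp
  [208,217): 9 bp
  [217,221): 4 bp
  [221,227): 6 bp

[1,4,4,4,5,5,5,6,6,6,6,6,6,7,7,7,7,8,8,9,10,10,10,10,10,11,15,17,17]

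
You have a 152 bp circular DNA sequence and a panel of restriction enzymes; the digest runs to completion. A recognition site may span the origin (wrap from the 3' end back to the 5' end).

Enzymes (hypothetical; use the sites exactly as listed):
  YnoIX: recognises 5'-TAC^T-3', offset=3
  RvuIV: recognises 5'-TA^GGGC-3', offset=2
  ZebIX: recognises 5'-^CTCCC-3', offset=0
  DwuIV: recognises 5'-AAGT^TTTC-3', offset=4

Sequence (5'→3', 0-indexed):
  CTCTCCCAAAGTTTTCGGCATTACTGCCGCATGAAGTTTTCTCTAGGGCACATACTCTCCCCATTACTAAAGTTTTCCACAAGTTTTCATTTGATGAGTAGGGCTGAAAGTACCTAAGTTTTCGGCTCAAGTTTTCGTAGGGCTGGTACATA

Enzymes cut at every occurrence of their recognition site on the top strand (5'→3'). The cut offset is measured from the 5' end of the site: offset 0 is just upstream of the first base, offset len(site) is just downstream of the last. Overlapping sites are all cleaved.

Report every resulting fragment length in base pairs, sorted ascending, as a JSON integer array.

[1,1,6,7,8,10,10,11,11,12,13,13,14,16,19]

Scan for sites:
  YnoIX (TACT, off=3): starts [21, 52, 64, 150] → cuts [1, 24, 55, 67]
  RvuIV (TAGGGC, off=2): starts [43, 98, 137] → cuts [45, 100, 139]
  ZebIX (CTCCC, off=0): starts [2, 56] → cuts [2, 56]
  DwuIV (AAGTTTTC, off=4): starts [8, 33, 69, 80, 115, 128] → cuts [12, 37, 73, 84, 119, 132]

Pooled cuts: [1, 2, 12, 24, 37, 45, 55, 56, 67, 73, 84, 100, 119, 132, 139]

Fragment lengths:
  1→2: 1 bp
  2→12: 10 bp
  12→24: 12 bp
  24→37: 13 bp
  37→45: 8 bp
  45→55: 10 bp
  55→56: 1 bp
  56→67: 11 bp
  67→73: 6 bp
  73→84: 11 bp
  84→100: 16 bp
  100→119: 19 bp
  119→132: 13 bp
  132→139: 7 bp
  139→1 (wrap): 152-139+1 = 14 bp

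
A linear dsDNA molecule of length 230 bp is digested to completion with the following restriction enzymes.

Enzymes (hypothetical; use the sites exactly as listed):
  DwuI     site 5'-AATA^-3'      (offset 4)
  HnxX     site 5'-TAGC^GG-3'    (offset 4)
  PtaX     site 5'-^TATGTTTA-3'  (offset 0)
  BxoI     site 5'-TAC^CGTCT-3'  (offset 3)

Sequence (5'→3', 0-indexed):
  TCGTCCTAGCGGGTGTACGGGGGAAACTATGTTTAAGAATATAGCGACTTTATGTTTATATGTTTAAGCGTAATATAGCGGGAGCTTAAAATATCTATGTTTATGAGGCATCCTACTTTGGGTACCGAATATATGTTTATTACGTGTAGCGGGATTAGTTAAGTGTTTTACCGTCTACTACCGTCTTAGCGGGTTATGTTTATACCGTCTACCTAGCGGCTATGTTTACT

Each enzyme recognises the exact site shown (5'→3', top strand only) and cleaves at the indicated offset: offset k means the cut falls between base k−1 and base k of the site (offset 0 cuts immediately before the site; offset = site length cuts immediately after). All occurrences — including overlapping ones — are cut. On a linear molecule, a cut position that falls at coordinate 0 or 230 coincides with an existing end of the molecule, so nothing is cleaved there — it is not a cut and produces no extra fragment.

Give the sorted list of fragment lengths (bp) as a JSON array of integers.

[2,3,4,4,8,9,9,10,10,10,11,12,14,14,17,17,19,21,36]

Per-enzyme occurrences:
  DwuI (AATA, off=4): starts [37, 71, 89, 127] → cuts [41, 75, 93, 131]
  HnxX (TAGCGG, off=4): starts [6, 75, 146, 186, 213] → cuts [10, 79, 150, 190, 217]
  PtaX (TATGTTTA, off=0): starts [27, 50, 58, 95, 131, 194, 220] → cuts [27, 50, 58, 95, 131, 194, 220]
  BxoI (TACCGTCT, off=3): starts [168, 178, 202] → cuts [171, 181, 205]

All cut coordinates (distinct, sorted): [10, 27, 41, 50, 58, 75, 79, 93, 95, 131, 150, 171, 181, 190, 194, 205, 217, 220]

Fragment lengths:
  [0,10): 10 bp
  [10,27): 17 bp
  [27,41): 14 bp
  [41,50): 9 bp
  [50,58): 8 bp
  [58,75): 17 bp
  [75,79): 4 bp
  [79,93): 14 bp
  [93,95): 2 bp
  [95,131): 36 bp
  [131,150): 19 bp
  [150,171): 21 bp
  [171,181): 10 bp
  [181,190): 9 bp
  [190,194): 4 bp
  [194,205): 11 bp
  [205,217): 12 bp
  [217,220): 3 bp
  [220,230): 10 bp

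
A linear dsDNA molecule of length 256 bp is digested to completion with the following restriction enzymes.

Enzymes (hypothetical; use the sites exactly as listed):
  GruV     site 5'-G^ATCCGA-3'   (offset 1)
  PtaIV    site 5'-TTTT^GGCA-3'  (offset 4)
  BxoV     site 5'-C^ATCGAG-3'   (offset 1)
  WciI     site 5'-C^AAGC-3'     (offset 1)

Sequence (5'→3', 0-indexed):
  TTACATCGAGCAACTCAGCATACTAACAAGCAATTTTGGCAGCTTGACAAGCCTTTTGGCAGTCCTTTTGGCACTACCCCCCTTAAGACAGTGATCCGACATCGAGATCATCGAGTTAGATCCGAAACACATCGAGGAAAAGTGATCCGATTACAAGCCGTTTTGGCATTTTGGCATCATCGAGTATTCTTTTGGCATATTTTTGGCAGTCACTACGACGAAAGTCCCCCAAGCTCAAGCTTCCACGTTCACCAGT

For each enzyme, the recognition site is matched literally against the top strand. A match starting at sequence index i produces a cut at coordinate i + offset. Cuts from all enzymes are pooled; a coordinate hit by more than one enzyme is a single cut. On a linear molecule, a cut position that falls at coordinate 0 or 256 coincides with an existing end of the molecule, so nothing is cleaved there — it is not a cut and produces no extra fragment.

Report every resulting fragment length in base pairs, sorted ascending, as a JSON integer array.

[4,6,6,7,8,9,9,10,10,10,10,11,11,11,12,14,15,20,23,24,26]

Site scan:
  GruV GATCCGA/1: at [92, 118, 143] ⇒ [93, 119, 144]
  PtaIV TTTTGGCA/4: at [33, 53, 65, 160, 168, 189, 200] ⇒ [37, 57, 69, 164, 172, 193, 204]
  BxoV CATCGAG/1: at [3, 99, 108, 129, 177] ⇒ [4, 100, 109, 130, 178]
  WciI CAAGC/1: at [26, 47, 153, 229, 235] ⇒ [27, 48, 154, 230, 236]

All cut coordinates (distinct, sorted): [4, 27, 37, 48, 57, 69, 93, 100, 109, 119, 130, 144, 154, 164, 172, 178, 193, 204, 230, 236]

Fragments:
  [0,4): 4 bp
  [4,27): 23 bp
  [27,37): 10 bp
  [37,48): 11 bp
  [48,57): 9 bp
  [57,69): 12 bp
  [69,93): 24 bp
  [93,100): 7 bp
  [100,109): 9 bp
  [109,119): 10 bp
  [119,130): 11 bp
  [130,144): 14 bp
  [144,154): 10 bp
  [154,164): 10 bp
  [164,172): 8 bp
  [172,178): 6 bp
  [178,193): 15 bp
  [193,204): 11 bp
  [204,230): 26 bp
  [230,236): 6 bp
  [236,256): 20 bp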